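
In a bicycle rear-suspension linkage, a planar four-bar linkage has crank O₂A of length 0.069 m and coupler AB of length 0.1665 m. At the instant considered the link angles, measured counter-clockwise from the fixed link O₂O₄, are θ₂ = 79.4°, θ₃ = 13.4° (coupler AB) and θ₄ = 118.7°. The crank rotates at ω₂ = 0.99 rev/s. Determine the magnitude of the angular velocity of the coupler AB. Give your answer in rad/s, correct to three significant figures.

1.69

ω₂ = 6.22 rad/s (from 0.99 rev/s).
Differentiating the loop-closure r₂e^{iθ₂}+r₃e^{iθ₃}=r₁+r₄e^{iθ₄} gives r₂ω₂e^{iθ₂}+r₃ω₃e^{iθ₃}=r₄ω₄e^{iθ₄}.
Eliminating the other unknown: ω₃ = r₂ω₂ sin(θ₄−θ₂) / [r₃ sin(θ₃−θ₄)].
Numerator sine = +0.63338; denominator sine = -0.96456.
Result = 0.069·6.22·(+0.63338) / (0.1665·(-0.96456)) = -1.6927 rad/s; magnitude 1.6927 rad/s.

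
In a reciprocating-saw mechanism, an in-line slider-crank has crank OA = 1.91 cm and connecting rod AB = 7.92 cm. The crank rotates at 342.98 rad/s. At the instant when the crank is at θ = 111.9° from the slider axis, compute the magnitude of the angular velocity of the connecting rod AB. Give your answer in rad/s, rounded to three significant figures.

31.7

ω = 343 rad/s
The rod makes angle φ with the slider axis where L sinφ = r sinθ; differentiating, L cosφ·φ̇ = r ω cosθ.
L cosφ = √(L² − r² sin²θ) = 0.077192 m.
|ω_rod| = r ω |cosθ| / √(L² − r² sin²θ) = 0.0191·343·0.37299/0.077192 = 31.654 rad/s.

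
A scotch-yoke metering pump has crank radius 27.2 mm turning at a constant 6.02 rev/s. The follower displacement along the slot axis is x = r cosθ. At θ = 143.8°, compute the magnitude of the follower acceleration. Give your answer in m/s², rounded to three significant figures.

ω = 37.82 rad/s (from 6.02 rev/s).
x = r cosθ ⇒ ẍ = −rω² cosθ (ω constant).
|a| = rω²|cosθ| = 0.0272·(37.82)²·|cos 143.8°| = 31.403 m/s².

31.4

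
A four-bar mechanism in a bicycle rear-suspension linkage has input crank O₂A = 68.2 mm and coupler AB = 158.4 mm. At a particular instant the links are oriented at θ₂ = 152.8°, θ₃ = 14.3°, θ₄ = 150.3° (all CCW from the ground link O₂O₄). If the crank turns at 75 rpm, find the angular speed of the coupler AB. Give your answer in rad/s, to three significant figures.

0.212

ω₂ = 7.854 rad/s (from 75 rpm).
Differentiating the loop-closure r₂e^{iθ₂}+r₃e^{iθ₃}=r₁+r₄e^{iθ₄} gives r₂ω₂e^{iθ₂}+r₃ω₃e^{iθ₃}=r₄ω₄e^{iθ₄}.
Eliminating the other unknown: ω₃ = r₂ω₂ sin(θ₄−θ₂) / [r₃ sin(θ₃−θ₄)].
Numerator sine = -0.04362; denominator sine = -0.69466.
Result = 0.0682·7.854·(-0.04362) / (0.1584·(-0.69466)) = +0.21234 rad/s; magnitude 0.21234 rad/s.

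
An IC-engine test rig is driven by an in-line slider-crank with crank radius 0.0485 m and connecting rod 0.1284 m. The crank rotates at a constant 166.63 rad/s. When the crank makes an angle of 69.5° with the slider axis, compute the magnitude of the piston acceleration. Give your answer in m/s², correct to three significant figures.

ω = 166.6 rad/s
x(θ) = r cosθ + √(L² − r² sin²θ); with ω constant, a = ω²·d²x/dθ².
d²x/dθ² = −r cosθ − r²(cos2θ)/√u − r⁴ sin²2θ/(4u^{3/2}),  u = L² − r² sin²θ = 0.0144228 m².
Substituting r = 0.0485 m, L = 0.1284 m, θ = 69.5°: d²x/dθ² = -0.0025466 m.
a = ω²·d²x/dθ² = (166.6)²·(-0.0025466) = -70.708 m/s²;  |a| = 70.708 m/s².

70.7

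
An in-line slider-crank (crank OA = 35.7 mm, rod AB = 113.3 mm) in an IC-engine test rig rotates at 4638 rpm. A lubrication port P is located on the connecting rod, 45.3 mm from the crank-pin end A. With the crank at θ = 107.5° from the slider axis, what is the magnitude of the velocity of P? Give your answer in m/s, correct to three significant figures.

ω = 485.7 rad/s.  Crank-pin speed |V_A| = rω = 17.339 m/s, perpendicular to OA.
Rod angle: sinφ = −(r/L) sinθ ⇒ φ = -17.488°; ω_rod = −rω cosθ/√(L²−r²sin²θ) = +48.249 rad/s.
V_P = V_A + ω_rod × AP, with AP = 0.0453 m along the rod.
Components: V_Px = −rω sinθ − a·ω_rod·sinφ = -15.88 m/s;  V_Py = rω cosθ + a·ω_rod·cosφ = -3.1293 m/s.
|V_P| = √(V_Px² + V_Py²) = 16.185 m/s.

16.2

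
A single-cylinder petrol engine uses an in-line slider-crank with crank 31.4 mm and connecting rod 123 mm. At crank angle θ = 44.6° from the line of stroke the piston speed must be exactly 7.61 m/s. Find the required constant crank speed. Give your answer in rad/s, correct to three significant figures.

For an in-line slider-crank, |v_piston| = rω|sinθ|·[1 + r cosθ/√(L² − r² sin²θ)].
With r = 0.0314 m, L = 0.123 m, θ = 44.6°: the bracketed kinematic factor |dx/dθ| = 0.026121 m.
ω = v/|dx/dθ| = 7.61/0.026121 = 291.33 rad/s.

291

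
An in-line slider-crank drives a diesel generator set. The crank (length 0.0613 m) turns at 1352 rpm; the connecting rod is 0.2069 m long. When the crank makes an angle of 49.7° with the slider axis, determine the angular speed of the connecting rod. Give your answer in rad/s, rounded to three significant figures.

27.9

ω = 141.6 rad/s (converted from 1352 rpm).
The rod makes angle φ with the slider axis where L sinφ = r sinθ; differentiating, L cosφ·φ̇ = r ω cosθ.
L cosφ = √(L² − r² sin²θ) = 0.20155 m.
|ω_rod| = r ω |cosθ| / √(L² − r² sin²θ) = 0.0613·141.6·0.64679/0.20155 = 27.852 rad/s.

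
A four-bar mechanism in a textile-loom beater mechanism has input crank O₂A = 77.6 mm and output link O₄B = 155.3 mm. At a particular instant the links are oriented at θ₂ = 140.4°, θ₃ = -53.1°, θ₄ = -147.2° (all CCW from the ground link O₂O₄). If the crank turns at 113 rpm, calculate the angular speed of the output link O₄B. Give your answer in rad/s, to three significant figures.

1.38

ω₂ = 11.83 rad/s (from 113 rpm).
Differentiating the loop-closure r₂e^{iθ₂}+r₃e^{iθ₃}=r₁+r₄e^{iθ₄} gives r₂ω₂e^{iθ₂}+r₃ω₃e^{iθ₃}=r₄ω₄e^{iθ₄}.
Eliminating the other unknown: ω₄ = r₂ω₂ sin(θ₂−θ₃) / [r₄ sin(θ₄−θ₃)].
Numerator sine = -0.23345; denominator sine = -0.99744.
Result = 0.0776·11.83·(-0.23345) / (0.1553·(-0.99744)) = +1.3839 rad/s; magnitude 1.3839 rad/s.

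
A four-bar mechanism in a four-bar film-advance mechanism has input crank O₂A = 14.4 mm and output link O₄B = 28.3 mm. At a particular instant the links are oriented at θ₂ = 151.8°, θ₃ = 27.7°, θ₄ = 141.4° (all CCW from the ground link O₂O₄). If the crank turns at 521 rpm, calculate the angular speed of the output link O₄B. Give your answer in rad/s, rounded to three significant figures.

ω₂ = 54.56 rad/s (from 521 rpm).
Differentiating the loop-closure r₂e^{iθ₂}+r₃e^{iθ₃}=r₁+r₄e^{iθ₄} gives r₂ω₂e^{iθ₂}+r₃ω₃e^{iθ₃}=r₄ω₄e^{iθ₄}.
Eliminating the other unknown: ω₄ = r₂ω₂ sin(θ₂−θ₃) / [r₄ sin(θ₄−θ₃)].
Numerator sine = +0.82806; denominator sine = +0.91566.
Result = 0.0144·54.56·(+0.82806) / (0.0283·(+0.91566)) = +25.106 rad/s; magnitude 25.106 rad/s.

25.1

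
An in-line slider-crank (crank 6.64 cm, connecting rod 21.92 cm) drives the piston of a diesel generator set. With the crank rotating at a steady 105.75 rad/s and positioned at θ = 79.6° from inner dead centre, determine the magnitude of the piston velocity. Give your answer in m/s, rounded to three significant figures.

ω = 105.8 rad/s
For an in-line slider-crank, x = r cosθ + √(L² − r² sin²θ), so v = −rω sinθ·[1 + r cosθ/√(L² − r² sin²θ)].
With r = 0.0664 m, L = 0.2192 m, θ = 79.6°: √(L² − r² sin²θ) = 0.20924 m.
v = −0.0664·105.8·0.98357·[1 + 0.0664·0.18052/0.20924] = -7.3021 m/s.
|v| = 7.3021 m/s.

7.30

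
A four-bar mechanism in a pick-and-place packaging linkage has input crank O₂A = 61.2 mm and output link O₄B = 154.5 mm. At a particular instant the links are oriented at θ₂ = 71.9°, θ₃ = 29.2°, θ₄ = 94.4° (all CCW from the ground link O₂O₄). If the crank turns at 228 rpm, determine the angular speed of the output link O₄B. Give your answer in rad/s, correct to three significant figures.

7.07

ω₂ = 23.88 rad/s (from 228 rpm).
Differentiating the loop-closure r₂e^{iθ₂}+r₃e^{iθ₃}=r₁+r₄e^{iθ₄} gives r₂ω₂e^{iθ₂}+r₃ω₃e^{iθ₃}=r₄ω₄e^{iθ₄}.
Eliminating the other unknown: ω₄ = r₂ω₂ sin(θ₂−θ₃) / [r₄ sin(θ₄−θ₃)].
Numerator sine = +0.67816; denominator sine = +0.90778.
Result = 0.0612·23.88·(+0.67816) / (0.1545·(+0.90778)) = +7.0654 rad/s; magnitude 7.0654 rad/s.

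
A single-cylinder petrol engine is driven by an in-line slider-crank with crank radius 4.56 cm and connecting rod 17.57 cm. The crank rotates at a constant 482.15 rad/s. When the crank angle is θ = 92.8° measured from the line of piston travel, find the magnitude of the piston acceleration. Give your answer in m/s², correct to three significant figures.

3350

ω = 482.1 rad/s
x(θ) = r cosθ + √(L² − r² sin²θ); with ω constant, a = ω²·d²x/dθ².
d²x/dθ² = −r cosθ − r²(cos2θ)/√u − r⁴ sin²2θ/(4u^{3/2}),  u = L² − r² sin²θ = 0.0287961 m².
Substituting r = 0.0456 m, L = 0.1757 m, θ = 92.8°: d²x/dθ² = +0.014421 m.
a = ω²·d²x/dθ² = (482.1)²·(+0.014421) = +3352.3 m/s²;  |a| = 3352.3 m/s².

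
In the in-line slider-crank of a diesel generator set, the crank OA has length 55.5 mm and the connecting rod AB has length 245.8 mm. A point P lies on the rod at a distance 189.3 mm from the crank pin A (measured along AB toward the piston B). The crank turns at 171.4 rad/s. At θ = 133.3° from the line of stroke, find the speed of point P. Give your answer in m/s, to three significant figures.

6.27

ω = 171.4 rad/s.  Crank-pin speed |V_A| = rω = 9.5127 m/s, perpendicular to OA.
Rod angle: sinφ = −(r/L) sinθ ⇒ φ = -9.458°; ω_rod = −rω cosθ/√(L²−r²sin²θ) = +26.908 rad/s.
V_P = V_A + ω_rod × AP, with AP = 0.1893 m along the rod.
Components: V_Px = −rω sinθ − a·ω_rod·sinφ = -6.0861 m/s;  V_Py = rω cosθ + a·ω_rod·cosφ = -1.4996 m/s.
|V_P| = √(V_Px² + V_Py²) = 6.2681 m/s.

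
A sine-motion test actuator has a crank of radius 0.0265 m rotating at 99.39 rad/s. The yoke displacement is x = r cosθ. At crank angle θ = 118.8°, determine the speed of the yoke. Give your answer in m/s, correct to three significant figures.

2.31

ω = 99.39 rad/s
x = r cosθ ⇒ ẋ = −rω sinθ.
|v| = rω|sinθ| = 0.0265·99.39·|sin 118.8°| = 2.308 m/s.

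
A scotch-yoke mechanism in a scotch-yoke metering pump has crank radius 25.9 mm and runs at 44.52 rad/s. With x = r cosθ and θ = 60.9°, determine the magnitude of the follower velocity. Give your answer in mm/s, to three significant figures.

1010

ω = 44.52 rad/s
x = r cosθ ⇒ ẋ = −rω sinθ.
|v| = rω|sinθ| = 0.0259·44.52·|sin 60.9°| = 1.0075 m/s = 1007.5 mm/s.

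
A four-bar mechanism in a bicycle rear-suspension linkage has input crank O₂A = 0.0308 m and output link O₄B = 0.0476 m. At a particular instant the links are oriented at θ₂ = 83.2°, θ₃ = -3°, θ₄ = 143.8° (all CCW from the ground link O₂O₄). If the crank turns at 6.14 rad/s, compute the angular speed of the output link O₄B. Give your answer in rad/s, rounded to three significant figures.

7.24

ω₂ = 6.14 rad/s
Differentiating the loop-closure r₂e^{iθ₂}+r₃e^{iθ₃}=r₁+r₄e^{iθ₄} gives r₂ω₂e^{iθ₂}+r₃ω₃e^{iθ₃}=r₄ω₄e^{iθ₄}.
Eliminating the other unknown: ω₄ = r₂ω₂ sin(θ₂−θ₃) / [r₄ sin(θ₄−θ₃)].
Numerator sine = +0.99780; denominator sine = +0.54756.
Result = 0.0308·6.14·(+0.99780) / (0.0476·(+0.54756)) = +7.2397 rad/s; magnitude 7.2397 rad/s.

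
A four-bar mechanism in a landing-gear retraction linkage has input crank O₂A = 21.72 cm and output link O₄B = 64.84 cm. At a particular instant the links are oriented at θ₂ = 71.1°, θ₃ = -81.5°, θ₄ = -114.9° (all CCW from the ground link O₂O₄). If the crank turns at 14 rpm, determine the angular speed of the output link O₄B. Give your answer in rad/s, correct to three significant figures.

0.411

ω₂ = 1.466 rad/s (from 14 rpm).
Differentiating the loop-closure r₂e^{iθ₂}+r₃e^{iθ₃}=r₁+r₄e^{iθ₄} gives r₂ω₂e^{iθ₂}+r₃ω₃e^{iθ₃}=r₄ω₄e^{iθ₄}.
Eliminating the other unknown: ω₄ = r₂ω₂ sin(θ₂−θ₃) / [r₄ sin(θ₄−θ₃)].
Numerator sine = +0.46020; denominator sine = -0.55048.
Result = 0.2172·1.466·(+0.46020) / (0.6484·(-0.55048)) = -0.41056 rad/s; magnitude 0.41056 rad/s.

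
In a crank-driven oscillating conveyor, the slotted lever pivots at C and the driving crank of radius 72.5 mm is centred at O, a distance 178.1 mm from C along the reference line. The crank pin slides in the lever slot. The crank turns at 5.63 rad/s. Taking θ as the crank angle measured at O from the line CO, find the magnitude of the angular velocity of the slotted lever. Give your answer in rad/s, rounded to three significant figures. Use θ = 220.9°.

ω = 5.63 rad/s
Crank pin A relative to C: A = (d + r cosθ, r sinθ); lever angle φ = atan2(r sinθ, d + r cosθ).
Differentiating tanφ: φ̇ = rω(d cosθ + r)/(d² + r² + 2dr cosθ).
d² + r² + 2dr cosθ = |CA|² = 0.0174563 m²;  d cosθ + r = -0.062118 m.
|ω_lever| = |0.0725·5.63·-0.062118| / 0.0174563 = 1.4525 rad/s.

1.45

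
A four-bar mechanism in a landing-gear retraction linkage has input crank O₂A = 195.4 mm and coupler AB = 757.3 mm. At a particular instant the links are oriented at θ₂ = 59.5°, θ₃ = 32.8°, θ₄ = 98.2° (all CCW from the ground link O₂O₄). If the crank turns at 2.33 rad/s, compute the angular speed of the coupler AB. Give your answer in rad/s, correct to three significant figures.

ω₂ = 2.33 rad/s
Differentiating the loop-closure r₂e^{iθ₂}+r₃e^{iθ₃}=r₁+r₄e^{iθ₄} gives r₂ω₂e^{iθ₂}+r₃ω₃e^{iθ₃}=r₄ω₄e^{iθ₄}.
Eliminating the other unknown: ω₃ = r₂ω₂ sin(θ₄−θ₂) / [r₃ sin(θ₃−θ₄)].
Numerator sine = +0.62524; denominator sine = -0.90924.
Result = 0.1954·2.33·(+0.62524) / (0.7573·(-0.90924)) = -0.41341 rad/s; magnitude 0.41341 rad/s.

0.413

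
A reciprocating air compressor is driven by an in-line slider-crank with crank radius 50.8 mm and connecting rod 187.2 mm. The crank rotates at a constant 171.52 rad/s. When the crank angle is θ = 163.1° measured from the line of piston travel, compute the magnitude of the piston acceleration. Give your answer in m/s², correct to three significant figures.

1090

ω = 171.5 rad/s
x(θ) = r cosθ + √(L² − r² sin²θ); with ω constant, a = ω²·d²x/dθ².
d²x/dθ² = −r cosθ − r²(cos2θ)/√u − r⁴ sin²2θ/(4u^{3/2}),  u = L² − r² sin²θ = 0.0348258 m².
Substituting r = 0.0508 m, L = 0.1872 m, θ = 163.1°: d²x/dθ² = +0.037036 m.
a = ω²·d²x/dθ² = (171.5)²·(+0.037036) = +1089.6 m/s²;  |a| = 1089.6 m/s².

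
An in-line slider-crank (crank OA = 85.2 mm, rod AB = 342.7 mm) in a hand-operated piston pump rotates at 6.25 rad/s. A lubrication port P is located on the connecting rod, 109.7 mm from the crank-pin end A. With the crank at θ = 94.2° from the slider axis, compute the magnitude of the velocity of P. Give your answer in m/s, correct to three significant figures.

0.529

ω = 6.25 rad/s.  Crank-pin speed |V_A| = rω = 0.5325 m/s, perpendicular to OA.
Rod angle: sinφ = −(r/L) sinθ ⇒ φ = -14.356°; ω_rod = −rω cosθ/√(L²−r²sin²θ) = +0.11747 rad/s.
V_P = V_A + ω_rod × AP, with AP = 0.1097 m along the rod.
Components: V_Px = −rω sinθ − a·ω_rod·sinφ = -0.52787 m/s;  V_Py = rω cosθ + a·ω_rod·cosφ = -0.026515 m/s.
|V_P| = √(V_Px² + V_Py²) = 0.52854 m/s.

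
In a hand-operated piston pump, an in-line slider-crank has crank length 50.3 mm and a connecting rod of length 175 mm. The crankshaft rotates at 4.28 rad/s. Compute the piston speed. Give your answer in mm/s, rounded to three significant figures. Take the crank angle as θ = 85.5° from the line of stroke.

ω = 4.28 rad/s
For an in-line slider-crank, x = r cosθ + √(L² − r² sin²θ), so v = −rω sinθ·[1 + r cosθ/√(L² − r² sin²θ)].
With r = 0.0503 m, L = 0.175 m, θ = 85.5°: √(L² − r² sin²θ) = 0.16766 m.
v = −0.0503·4.28·0.99692·[1 + 0.0503·0.07846/0.16766] = -0.21967 m/s.
|v| = 0.21967 m/s = 219.67 mm/s.

220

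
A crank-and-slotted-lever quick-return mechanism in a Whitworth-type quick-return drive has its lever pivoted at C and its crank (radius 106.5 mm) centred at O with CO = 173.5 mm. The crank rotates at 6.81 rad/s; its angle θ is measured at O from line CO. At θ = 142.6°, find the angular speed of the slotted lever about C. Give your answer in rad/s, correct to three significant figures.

1.88

ω = 6.81 rad/s
Crank pin A relative to C: A = (d + r cosθ, r sinθ); lever angle φ = atan2(r sinθ, d + r cosθ).
Differentiating tanφ: φ̇ = rω(d cosθ + r)/(d² + r² + 2dr cosθ).
d² + r² + 2dr cosθ = |CA|² = 0.0120865 m²;  d cosθ + r = -0.031331 m.
|ω_lever| = |0.1065·6.81·-0.031331| / 0.0120865 = 1.88 rad/s.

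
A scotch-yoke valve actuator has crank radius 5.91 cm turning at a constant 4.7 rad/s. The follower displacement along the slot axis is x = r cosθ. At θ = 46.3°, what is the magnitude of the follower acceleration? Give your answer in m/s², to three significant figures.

0.902

ω = 4.7 rad/s
x = r cosθ ⇒ ẍ = −rω² cosθ (ω constant).
|a| = rω²|cosθ| = 0.0591·(4.7)²·|cos 46.3°| = 0.90196 m/s².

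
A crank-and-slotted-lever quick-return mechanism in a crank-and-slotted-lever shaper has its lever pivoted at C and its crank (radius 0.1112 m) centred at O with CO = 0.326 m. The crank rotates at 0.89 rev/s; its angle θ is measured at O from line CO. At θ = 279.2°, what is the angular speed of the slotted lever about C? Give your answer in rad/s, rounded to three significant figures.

ω = 5.592 rad/s (from 0.89 rev/s).
Crank pin A relative to C: A = (d + r cosθ, r sinθ); lever angle φ = atan2(r sinθ, d + r cosθ).
Differentiating tanφ: φ̇ = rω(d cosθ + r)/(d² + r² + 2dr cosθ).
d² + r² + 2dr cosθ = |CA|² = 0.130233 m²;  d cosθ + r = +0.16332 m.
|ω_lever| = |0.1112·5.592·+0.16332| / 0.130233 = 0.77982 rad/s.

0.780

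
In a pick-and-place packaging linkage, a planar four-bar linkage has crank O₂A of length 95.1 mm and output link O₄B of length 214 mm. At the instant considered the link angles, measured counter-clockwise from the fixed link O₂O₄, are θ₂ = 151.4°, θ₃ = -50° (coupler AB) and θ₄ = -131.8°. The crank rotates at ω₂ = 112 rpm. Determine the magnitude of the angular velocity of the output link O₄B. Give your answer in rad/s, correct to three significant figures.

1.92

ω₂ = 11.73 rad/s (from 112 rpm).
Differentiating the loop-closure r₂e^{iθ₂}+r₃e^{iθ₃}=r₁+r₄e^{iθ₄} gives r₂ω₂e^{iθ₂}+r₃ω₃e^{iθ₃}=r₄ω₄e^{iθ₄}.
Eliminating the other unknown: ω₄ = r₂ω₂ sin(θ₂−θ₃) / [r₄ sin(θ₄−θ₃)].
Numerator sine = -0.36488; denominator sine = -0.98978.
Result = 0.0951·11.73·(-0.36488) / (0.214·(-0.98978)) = +1.9214 rad/s; magnitude 1.9214 rad/s.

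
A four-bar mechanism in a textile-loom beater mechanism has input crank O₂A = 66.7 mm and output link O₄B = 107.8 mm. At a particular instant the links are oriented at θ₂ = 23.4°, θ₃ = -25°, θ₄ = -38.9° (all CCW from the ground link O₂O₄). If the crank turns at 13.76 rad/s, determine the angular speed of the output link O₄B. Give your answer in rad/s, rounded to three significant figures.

26.5

ω₂ = 13.76 rad/s
Differentiating the loop-closure r₂e^{iθ₂}+r₃e^{iθ₃}=r₁+r₄e^{iθ₄} gives r₂ω₂e^{iθ₂}+r₃ω₃e^{iθ₃}=r₄ω₄e^{iθ₄}.
Eliminating the other unknown: ω₄ = r₂ω₂ sin(θ₂−θ₃) / [r₄ sin(θ₄−θ₃)].
Numerator sine = +0.74780; denominator sine = -0.24023.
Result = 0.0667·13.76·(+0.74780) / (0.1078·(-0.24023)) = -26.502 rad/s; magnitude 26.502 rad/s.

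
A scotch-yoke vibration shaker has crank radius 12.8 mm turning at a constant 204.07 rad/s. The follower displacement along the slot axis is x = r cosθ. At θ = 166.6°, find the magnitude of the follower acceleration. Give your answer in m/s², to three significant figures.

519

ω = 204.1 rad/s
x = r cosθ ⇒ ẍ = −rω² cosθ (ω constant).
|a| = rω²|cosθ| = 0.0128·(204.1)²·|cos 166.6°| = 518.54 m/s².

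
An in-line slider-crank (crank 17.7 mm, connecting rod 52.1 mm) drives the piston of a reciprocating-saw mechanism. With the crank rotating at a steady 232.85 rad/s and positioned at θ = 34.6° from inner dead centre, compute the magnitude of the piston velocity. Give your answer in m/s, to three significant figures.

3.01

ω = 232.8 rad/s
For an in-line slider-crank, x = r cosθ + √(L² − r² sin²θ), so v = −rω sinθ·[1 + r cosθ/√(L² − r² sin²θ)].
With r = 0.0177 m, L = 0.0521 m, θ = 34.6°: √(L² − r² sin²θ) = 0.051121 m.
v = −0.0177·232.8·0.56784·[1 + 0.0177·0.82314/0.051121] = -3.0073 m/s.
|v| = 3.0073 m/s.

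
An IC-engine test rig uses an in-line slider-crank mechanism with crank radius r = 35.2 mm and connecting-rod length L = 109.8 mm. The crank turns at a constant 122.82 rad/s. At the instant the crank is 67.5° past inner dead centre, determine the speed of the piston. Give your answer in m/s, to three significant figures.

4.51

ω = 122.8 rad/s
For an in-line slider-crank, x = r cosθ + √(L² − r² sin²θ), so v = −rω sinθ·[1 + r cosθ/√(L² − r² sin²θ)].
With r = 0.0352 m, L = 0.1098 m, θ = 67.5°: √(L² − r² sin²θ) = 0.10487 m.
v = −0.0352·122.8·0.92388·[1 + 0.0352·0.38268/0.10487] = -4.5072 m/s.
|v| = 4.5072 m/s.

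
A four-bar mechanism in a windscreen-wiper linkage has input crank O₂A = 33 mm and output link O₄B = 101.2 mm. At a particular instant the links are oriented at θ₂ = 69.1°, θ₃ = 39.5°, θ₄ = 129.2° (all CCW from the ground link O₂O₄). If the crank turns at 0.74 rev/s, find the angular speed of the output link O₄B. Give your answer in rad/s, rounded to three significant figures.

ω₂ = 4.65 rad/s (from 0.74 rev/s).
Differentiating the loop-closure r₂e^{iθ₂}+r₃e^{iθ₃}=r₁+r₄e^{iθ₄} gives r₂ω₂e^{iθ₂}+r₃ω₃e^{iθ₃}=r₄ω₄e^{iθ₄}.
Eliminating the other unknown: ω₄ = r₂ω₂ sin(θ₂−θ₃) / [r₄ sin(θ₄−θ₃)].
Numerator sine = +0.49394; denominator sine = +0.99999.
Result = 0.033·4.65·(+0.49394) / (0.1012·(+0.99999)) = +0.74891 rad/s; magnitude 0.74891 rad/s.

0.749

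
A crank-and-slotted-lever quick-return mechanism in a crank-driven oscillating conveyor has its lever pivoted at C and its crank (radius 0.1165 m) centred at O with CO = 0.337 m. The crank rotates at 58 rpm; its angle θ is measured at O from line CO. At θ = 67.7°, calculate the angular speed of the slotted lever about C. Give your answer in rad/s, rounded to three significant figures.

ω = 6.074 rad/s (from 58 rpm).
Crank pin A relative to C: A = (d + r cosθ, r sinθ); lever angle φ = atan2(r sinθ, d + r cosθ).
Differentiating tanφ: φ̇ = rω(d cosθ + r)/(d² + r² + 2dr cosθ).
d² + r² + 2dr cosθ = |CA|² = 0.156937 m²;  d cosθ + r = +0.24438 m.
|ω_lever| = |0.1165·6.074·+0.24438| / 0.156937 = 1.1018 rad/s.

1.10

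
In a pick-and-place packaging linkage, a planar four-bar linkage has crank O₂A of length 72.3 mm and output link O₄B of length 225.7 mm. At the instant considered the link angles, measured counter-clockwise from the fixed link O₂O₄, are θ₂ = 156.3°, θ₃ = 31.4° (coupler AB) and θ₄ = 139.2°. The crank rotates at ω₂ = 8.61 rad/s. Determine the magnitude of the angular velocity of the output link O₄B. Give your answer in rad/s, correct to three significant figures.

2.38

ω₂ = 8.61 rad/s
Differentiating the loop-closure r₂e^{iθ₂}+r₃e^{iθ₃}=r₁+r₄e^{iθ₄} gives r₂ω₂e^{iθ₂}+r₃ω₃e^{iθ₃}=r₄ω₄e^{iθ₄}.
Eliminating the other unknown: ω₄ = r₂ω₂ sin(θ₂−θ₃) / [r₄ sin(θ₄−θ₃)].
Numerator sine = +0.82015; denominator sine = +0.95213.
Result = 0.0723·8.61·(+0.82015) / (0.2257·(+0.95213)) = +2.3758 rad/s; magnitude 2.3758 rad/s.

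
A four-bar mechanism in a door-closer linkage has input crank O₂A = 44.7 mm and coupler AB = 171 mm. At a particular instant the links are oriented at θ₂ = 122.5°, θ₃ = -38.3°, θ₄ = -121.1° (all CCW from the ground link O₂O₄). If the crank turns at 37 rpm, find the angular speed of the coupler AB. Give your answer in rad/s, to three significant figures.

0.914

ω₂ = 3.875 rad/s (from 37 rpm).
Differentiating the loop-closure r₂e^{iθ₂}+r₃e^{iθ₃}=r₁+r₄e^{iθ₄} gives r₂ω₂e^{iθ₂}+r₃ω₃e^{iθ₃}=r₄ω₄e^{iθ₄}.
Eliminating the other unknown: ω₃ = r₂ω₂ sin(θ₄−θ₂) / [r₃ sin(θ₃−θ₄)].
Numerator sine = +0.89571; denominator sine = +0.99211.
Result = 0.0447·3.875·(+0.89571) / (0.171·(+0.99211)) = +0.91443 rad/s; magnitude 0.91443 rad/s.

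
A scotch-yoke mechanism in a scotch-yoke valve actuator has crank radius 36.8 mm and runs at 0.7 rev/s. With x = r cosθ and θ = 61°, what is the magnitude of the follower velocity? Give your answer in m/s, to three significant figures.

0.142

ω = 4.398 rad/s (from 0.7 rev/s).
x = r cosθ ⇒ ẋ = −rω sinθ.
|v| = rω|sinθ| = 0.0368·4.398·|sin 61°| = 0.14156 m/s.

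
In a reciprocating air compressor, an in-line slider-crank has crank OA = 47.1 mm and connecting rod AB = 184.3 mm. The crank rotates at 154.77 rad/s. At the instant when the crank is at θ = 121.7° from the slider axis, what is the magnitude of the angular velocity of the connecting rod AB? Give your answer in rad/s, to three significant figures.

21.3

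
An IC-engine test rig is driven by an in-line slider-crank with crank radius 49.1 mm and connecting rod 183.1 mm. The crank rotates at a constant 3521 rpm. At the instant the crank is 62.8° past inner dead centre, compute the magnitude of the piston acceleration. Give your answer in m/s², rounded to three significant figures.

2000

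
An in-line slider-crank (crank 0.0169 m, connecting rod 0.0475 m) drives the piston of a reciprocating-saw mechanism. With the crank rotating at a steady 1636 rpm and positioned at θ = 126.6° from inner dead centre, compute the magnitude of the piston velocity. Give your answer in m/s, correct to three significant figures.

1.81

ω = 2π·1636/60 = 171.3 rad/s
For an in-line slider-crank, x = r cosθ + √(L² − r² sin²θ), so v = −rω sinθ·[1 + r cosθ/√(L² − r² sin²θ)].
With r = 0.0169 m, L = 0.0475 m, θ = 126.6°: √(L² − r² sin²θ) = 0.045521 m.
v = −0.0169·171.3·0.80282·[1 + 0.0169·-0.59622/0.045521] = -1.8099 m/s.
|v| = 1.8099 m/s.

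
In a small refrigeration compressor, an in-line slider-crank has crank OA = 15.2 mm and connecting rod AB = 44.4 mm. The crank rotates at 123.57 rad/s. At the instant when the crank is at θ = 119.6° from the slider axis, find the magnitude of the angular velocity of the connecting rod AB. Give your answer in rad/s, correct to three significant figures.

21.9

ω = 123.6 rad/s
The rod makes angle φ with the slider axis where L sinφ = r sinθ; differentiating, L cosφ·φ̇ = r ω cosθ.
L cosφ = √(L² − r² sin²θ) = 0.042387 m.
|ω_rod| = r ω |cosθ| / √(L² − r² sin²θ) = 0.0152·123.6·0.49394/0.042387 = 21.887 rad/s.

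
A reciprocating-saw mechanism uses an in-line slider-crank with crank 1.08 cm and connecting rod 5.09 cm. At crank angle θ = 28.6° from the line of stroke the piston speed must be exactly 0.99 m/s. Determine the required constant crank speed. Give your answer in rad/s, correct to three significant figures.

For an in-line slider-crank, |v_piston| = rω|sinθ|·[1 + r cosθ/√(L² − r² sin²θ)].
With r = 0.0108 m, L = 0.0509 m, θ = 28.6°: the bracketed kinematic factor |dx/dθ| = 0.006138 m.
ω = v/|dx/dθ| = 0.99/0.006138 = 161.29 rad/s.

161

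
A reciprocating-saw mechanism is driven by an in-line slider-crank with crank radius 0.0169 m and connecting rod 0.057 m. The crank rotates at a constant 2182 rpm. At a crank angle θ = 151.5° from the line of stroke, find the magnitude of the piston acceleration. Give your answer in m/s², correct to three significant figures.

ω = 2π·2182/60 = 228.5 rad/s
x(θ) = r cosθ + √(L² − r² sin²θ); with ω constant, a = ω²·d²x/dθ².
d²x/dθ² = −r cosθ − r²(cos2θ)/√u − r⁴ sin²2θ/(4u^{3/2}),  u = L² − r² sin²θ = 0.00318397 m².
Substituting r = 0.0169 m, L = 0.057 m, θ = 151.5°: d²x/dθ² = +0.012015 m.
a = ω²·d²x/dθ² = (228.5)²·(+0.012015) = +627.34 m/s²;  |a| = 627.34 m/s².

627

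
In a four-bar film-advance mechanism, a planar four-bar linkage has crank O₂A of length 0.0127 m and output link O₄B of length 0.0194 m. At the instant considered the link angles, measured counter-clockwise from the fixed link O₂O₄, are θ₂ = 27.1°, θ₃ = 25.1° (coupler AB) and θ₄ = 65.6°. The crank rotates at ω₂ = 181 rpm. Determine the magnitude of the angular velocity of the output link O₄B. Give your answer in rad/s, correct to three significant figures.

ω₂ = 18.95 rad/s (from 181 rpm).
Differentiating the loop-closure r₂e^{iθ₂}+r₃e^{iθ₃}=r₁+r₄e^{iθ₄} gives r₂ω₂e^{iθ₂}+r₃ω₃e^{iθ₃}=r₄ω₄e^{iθ₄}.
Eliminating the other unknown: ω₄ = r₂ω₂ sin(θ₂−θ₃) / [r₄ sin(θ₄−θ₃)].
Numerator sine = +0.03490; denominator sine = +0.64945.
Result = 0.0127·18.95·(+0.03490) / (0.0194·(+0.64945)) = +0.66678 rad/s; magnitude 0.66678 rad/s.

0.667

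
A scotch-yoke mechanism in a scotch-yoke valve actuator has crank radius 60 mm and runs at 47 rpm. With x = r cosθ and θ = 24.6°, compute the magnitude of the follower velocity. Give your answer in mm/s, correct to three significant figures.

ω = 4.922 rad/s (from 47 rpm).
x = r cosθ ⇒ ẋ = −rω sinθ.
|v| = rω|sinθ| = 0.06·4.922·|sin 24.6°| = 0.12293 m/s = 122.93 mm/s.

123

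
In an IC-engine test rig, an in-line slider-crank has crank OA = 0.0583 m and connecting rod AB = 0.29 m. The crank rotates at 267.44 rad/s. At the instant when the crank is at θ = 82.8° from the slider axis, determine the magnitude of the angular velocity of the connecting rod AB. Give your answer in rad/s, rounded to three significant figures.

6.88

ω = 267.4 rad/s
The rod makes angle φ with the slider axis where L sinφ = r sinθ; differentiating, L cosφ·φ̇ = r ω cosθ.
L cosφ = √(L² − r² sin²θ) = 0.28417 m.
|ω_rod| = r ω |cosθ| / √(L² − r² sin²θ) = 0.0583·267.4·0.12533/0.28417 = 6.8767 rad/s.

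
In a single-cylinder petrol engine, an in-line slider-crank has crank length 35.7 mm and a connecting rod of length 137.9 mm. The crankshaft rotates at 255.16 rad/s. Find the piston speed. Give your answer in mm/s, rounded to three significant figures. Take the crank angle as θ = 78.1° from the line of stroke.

9410

ω = 255.2 rad/s
For an in-line slider-crank, x = r cosθ + √(L² − r² sin²θ), so v = −rω sinθ·[1 + r cosθ/√(L² − r² sin²θ)].
With r = 0.0357 m, L = 0.1379 m, θ = 78.1°: √(L² − r² sin²θ) = 0.1334 m.
v = −0.0357·255.2·0.97851·[1 + 0.0357·0.20620/0.1334] = -9.4053 m/s.
|v| = 9.4053 m/s = 9405.3 mm/s.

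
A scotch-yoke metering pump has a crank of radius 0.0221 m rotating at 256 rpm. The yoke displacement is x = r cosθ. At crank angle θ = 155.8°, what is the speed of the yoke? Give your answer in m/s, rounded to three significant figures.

0.243

ω = 26.81 rad/s (from 256 rpm).
x = r cosθ ⇒ ẋ = −rω sinθ.
|v| = rω|sinθ| = 0.0221·26.81·|sin 155.8°| = 0.24286 m/s.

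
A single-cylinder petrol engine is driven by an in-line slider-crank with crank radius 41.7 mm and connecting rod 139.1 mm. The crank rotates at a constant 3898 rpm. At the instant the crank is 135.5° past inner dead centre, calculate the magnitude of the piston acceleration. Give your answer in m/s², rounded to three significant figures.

ω = 2π·3898/60 = 408.2 rad/s
x(θ) = r cosθ + √(L² − r² sin²θ); with ω constant, a = ω²·d²x/dθ².
d²x/dθ² = −r cosθ − r²(cos2θ)/√u − r⁴ sin²2θ/(4u^{3/2}),  u = L² − r² sin²θ = 0.0184945 m².
Substituting r = 0.0417 m, L = 0.1391 m, θ = 135.5°: d²x/dθ² = +0.029219 m.
a = ω²·d²x/dθ² = (408.2)²·(+0.029219) = +4868.6 m/s²;  |a| = 4868.6 m/s².

4870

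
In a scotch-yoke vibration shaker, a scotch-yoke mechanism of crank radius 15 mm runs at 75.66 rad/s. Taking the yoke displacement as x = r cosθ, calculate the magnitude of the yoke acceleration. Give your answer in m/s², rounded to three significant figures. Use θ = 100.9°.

16.2

ω = 75.66 rad/s
x = r cosθ ⇒ ẍ = −rω² cosθ (ω constant).
|a| = rω²|cosθ| = 0.015·(75.66)²·|cos 100.9°| = 16.237 m/s².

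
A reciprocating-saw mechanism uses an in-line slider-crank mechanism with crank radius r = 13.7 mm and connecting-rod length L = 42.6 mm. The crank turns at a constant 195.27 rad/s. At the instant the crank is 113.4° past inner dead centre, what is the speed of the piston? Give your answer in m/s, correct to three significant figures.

2.13

ω = 195.3 rad/s
For an in-line slider-crank, x = r cosθ + √(L² − r² sin²θ), so v = −rω sinθ·[1 + r cosθ/√(L² − r² sin²θ)].
With r = 0.0137 m, L = 0.0426 m, θ = 113.4°: √(L² − r² sin²θ) = 0.040702 m.
v = −0.0137·195.3·0.91775·[1 + 0.0137·-0.39715/0.040702] = -2.127 m/s.
|v| = 2.127 m/s.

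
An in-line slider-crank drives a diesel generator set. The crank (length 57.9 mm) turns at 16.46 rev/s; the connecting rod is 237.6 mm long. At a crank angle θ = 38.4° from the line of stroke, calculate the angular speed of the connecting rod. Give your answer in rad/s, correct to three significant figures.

ω = 103.4 rad/s (converted from 16.46 rev/s).
The rod makes angle φ with the slider axis where L sinφ = r sinθ; differentiating, L cosφ·φ̇ = r ω cosθ.
L cosφ = √(L² − r² sin²θ) = 0.23486 m.
|ω_rod| = r ω |cosθ| / √(L² − r² sin²θ) = 0.0579·103.4·0.78369/0.23486 = 19.981 rad/s.

20.0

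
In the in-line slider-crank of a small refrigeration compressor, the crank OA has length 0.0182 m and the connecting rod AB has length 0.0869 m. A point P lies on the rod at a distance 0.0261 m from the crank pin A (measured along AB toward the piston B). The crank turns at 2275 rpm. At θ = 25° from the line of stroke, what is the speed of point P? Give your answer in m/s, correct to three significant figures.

3.36

ω = 238.2 rad/s.  Crank-pin speed |V_A| = rω = 4.3359 m/s, perpendicular to OA.
Rod angle: sinφ = −(r/L) sinθ ⇒ φ = -5.078°; ω_rod = −rω cosθ/√(L²−r²sin²θ) = -45.399 rad/s.
V_P = V_A + ω_rod × AP, with AP = 0.0261 m along the rod.
Components: V_Px = −rω sinθ − a·ω_rod·sinφ = -1.9373 m/s;  V_Py = rω cosθ + a·ω_rod·cosφ = +2.7494 m/s.
|V_P| = √(V_Px² + V_Py²) = 3.3634 m/s.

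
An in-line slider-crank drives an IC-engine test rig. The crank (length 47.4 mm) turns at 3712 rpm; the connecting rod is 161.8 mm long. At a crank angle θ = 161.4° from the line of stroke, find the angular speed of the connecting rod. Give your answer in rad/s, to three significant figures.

ω = 388.7 rad/s (converted from 3712 rpm).
The rod makes angle φ with the slider axis where L sinφ = r sinθ; differentiating, L cosφ·φ̇ = r ω cosθ.
L cosφ = √(L² − r² sin²θ) = 0.16109 m.
|ω_rod| = r ω |cosθ| / √(L² − r² sin²θ) = 0.0474·388.7·0.94777/0.16109 = 108.4 rad/s.

108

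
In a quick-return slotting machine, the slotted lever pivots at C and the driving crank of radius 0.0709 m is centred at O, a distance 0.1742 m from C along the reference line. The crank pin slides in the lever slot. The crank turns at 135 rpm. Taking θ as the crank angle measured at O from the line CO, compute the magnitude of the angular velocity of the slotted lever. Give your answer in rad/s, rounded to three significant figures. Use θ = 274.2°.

ω = 14.14 rad/s (from 135 rpm).
Crank pin A relative to C: A = (d + r cosθ, r sinθ); lever angle φ = atan2(r sinθ, d + r cosθ).
Differentiating tanφ: φ̇ = rω(d cosθ + r)/(d² + r² + 2dr cosθ).
d² + r² + 2dr cosθ = |CA|² = 0.0371815 m²;  d cosθ + r = +0.083658 m.
|ω_lever| = |0.0709·14.14·+0.083658| / 0.0371815 = 2.2552 rad/s.

2.26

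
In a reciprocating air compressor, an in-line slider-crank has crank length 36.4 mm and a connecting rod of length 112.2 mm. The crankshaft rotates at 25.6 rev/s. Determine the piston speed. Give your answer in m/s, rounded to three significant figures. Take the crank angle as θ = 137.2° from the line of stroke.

ω = 2π·25.6 = 160.8 rad/s
For an in-line slider-crank, x = r cosθ + √(L² − r² sin²θ), so v = −rω sinθ·[1 + r cosθ/√(L² − r² sin²θ)].
With r = 0.0364 m, L = 0.1122 m, θ = 137.2°: √(L² − r² sin²θ) = 0.10944 m.
v = −0.0364·160.8·0.67944·[1 + 0.0364·-0.73373/0.10944] = -3.0073 m/s.
|v| = 3.0073 m/s.

3.01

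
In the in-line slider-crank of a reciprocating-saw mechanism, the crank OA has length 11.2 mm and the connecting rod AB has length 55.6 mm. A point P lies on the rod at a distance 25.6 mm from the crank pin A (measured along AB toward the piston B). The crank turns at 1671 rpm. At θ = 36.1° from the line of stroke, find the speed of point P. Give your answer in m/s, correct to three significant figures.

ω = 175 rad/s.  Crank-pin speed |V_A| = rω = 1.9599 m/s, perpendicular to OA.
Rod angle: sinφ = −(r/L) sinθ ⇒ φ = -6.816°; ω_rod = −rω cosθ/√(L²−r²sin²θ) = -28.684 rad/s.
V_P = V_A + ω_rod × AP, with AP = 0.0256 m along the rod.
Components: V_Px = −rω sinθ − a·ω_rod·sinφ = -1.2419 m/s;  V_Py = rω cosθ + a·ω_rod·cosφ = +0.85443 m/s.
|V_P| = √(V_Px² + V_Py²) = 1.5074 m/s.

1.51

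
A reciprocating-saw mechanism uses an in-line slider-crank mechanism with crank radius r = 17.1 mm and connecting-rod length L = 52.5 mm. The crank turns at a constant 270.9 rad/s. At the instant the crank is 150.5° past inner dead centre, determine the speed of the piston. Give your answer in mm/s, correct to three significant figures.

ω = 270.9 rad/s
For an in-line slider-crank, x = r cosθ + √(L² − r² sin²θ), so v = −rω sinθ·[1 + r cosθ/√(L² − r² sin²θ)].
With r = 0.0171 m, L = 0.0525 m, θ = 150.5°: √(L² − r² sin²θ) = 0.05182 m.
v = −0.0171·270.9·0.49242·[1 + 0.0171·-0.87036/0.05182] = -1.626 m/s.
|v| = 1.626 m/s = 1626 mm/s.

1630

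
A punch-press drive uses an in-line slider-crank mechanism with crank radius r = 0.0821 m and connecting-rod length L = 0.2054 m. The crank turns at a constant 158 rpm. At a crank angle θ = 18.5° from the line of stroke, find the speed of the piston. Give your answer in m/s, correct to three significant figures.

0.596

ω = 2π·158/60 = 16.55 rad/s
For an in-line slider-crank, x = r cosθ + √(L² − r² sin²θ), so v = −rω sinθ·[1 + r cosθ/√(L² − r² sin²θ)].
With r = 0.0821 m, L = 0.2054 m, θ = 18.5°: √(L² − r² sin²θ) = 0.20374 m.
v = −0.0821·16.55·0.31730·[1 + 0.0821·0.94832/0.20374] = -0.59574 m/s.
|v| = 0.59574 m/s.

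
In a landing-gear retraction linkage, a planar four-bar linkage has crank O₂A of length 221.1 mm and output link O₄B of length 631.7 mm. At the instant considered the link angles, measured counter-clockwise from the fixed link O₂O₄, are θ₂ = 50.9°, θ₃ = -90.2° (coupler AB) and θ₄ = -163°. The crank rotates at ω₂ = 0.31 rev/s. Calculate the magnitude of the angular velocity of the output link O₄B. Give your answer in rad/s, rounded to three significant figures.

0.448

ω₂ = 1.948 rad/s (from 0.31 rev/s).
Differentiating the loop-closure r₂e^{iθ₂}+r₃e^{iθ₃}=r₁+r₄e^{iθ₄} gives r₂ω₂e^{iθ₂}+r₃ω₃e^{iθ₃}=r₄ω₄e^{iθ₄}.
Eliminating the other unknown: ω₄ = r₂ω₂ sin(θ₂−θ₃) / [r₄ sin(θ₄−θ₃)].
Numerator sine = +0.62796; denominator sine = -0.95528.
Result = 0.2211·1.948·(+0.62796) / (0.6317·(-0.95528)) = -0.44815 rad/s; magnitude 0.44815 rad/s.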